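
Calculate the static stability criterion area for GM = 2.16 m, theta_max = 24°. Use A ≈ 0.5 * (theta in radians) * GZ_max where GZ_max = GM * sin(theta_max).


Formula: GZ_max = GM * sin(theta); Area = 0.5 * theta_rad * GZ_max
Step 1 — GZ_max = 2.16 * sin(24°) = 2.16 * 0.406737 = 0.878552 m
Step 2 — theta_rad = 24 * pi/180 = 0.418879 rad
Step 3 — Area = 0.5 * 0.418879 * 0.878552 ≈ 0.18400 m·rad (5 s.f.)

0.18400 m·rad


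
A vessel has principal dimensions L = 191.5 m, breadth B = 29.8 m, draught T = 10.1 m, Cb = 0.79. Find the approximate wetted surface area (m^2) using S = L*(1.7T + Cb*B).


Formula: S = 1.7*L*T + V/T with V = Cb*L*B*T, i.e. S = L * (1.7*T + Cb*B)
Step 1 — 1.7*T = 1.7 * 10.1 = 17.17 m
Step 2 — Cb*B = 0.79 * 29.8 = 23.542 m
Step 3 — 1.7*T + Cb*B = 17.17 + 23.542 = 40.712 m
Step 4 — S = 191.5 * 40.712 ≈ 7796.3 m^2 (5 s.f.)

7796.3 m^2


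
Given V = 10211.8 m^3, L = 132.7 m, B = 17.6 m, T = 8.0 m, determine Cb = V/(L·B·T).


Formula: Cb = V / (L * B * T)
Step 1 — L * B * T = 132.7 * 17.6 * 8.0 = 18684.16 m^3
Step 2 — Cb = 10211.8 / 18684.16 ≈ 0.54655 (5 s.f.)

0.54655


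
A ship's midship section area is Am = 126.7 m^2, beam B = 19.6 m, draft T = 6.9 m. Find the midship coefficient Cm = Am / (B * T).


Formula: Cm = Am / (B * T)
Step 1 — B * T = 19.6 * 6.9 = 135.24 m^2
Step 2 — Cm = 126.7 / 135.24 ≈ 0.93685 (5 s.f.)

0.93685


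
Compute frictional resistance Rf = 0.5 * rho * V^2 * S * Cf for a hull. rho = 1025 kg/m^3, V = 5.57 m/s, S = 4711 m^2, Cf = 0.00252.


Formula: Rf = 0.5 * rho * V^2 * S * Cf
Step 1 — V^2 = 5.57^2 = 31.0249
Step 2 — 0.5 * rho * V^2 = 0.5 * 1025 * 31.0249 = 15900.26125
Step 3 — Rf = 15900.26125 * 4711 * 0.00252 ≈ 188760 N (5 s.f.)

188760 N


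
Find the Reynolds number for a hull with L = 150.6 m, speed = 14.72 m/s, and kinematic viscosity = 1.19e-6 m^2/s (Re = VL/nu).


Formula: Re = V * L / nu
Step 1 — V * L = 14.72 * 150.6 = 2216.832 m^2/s
Step 2 — Re = 2216.832 / 1.19e-6 = 1.86e+09

1.86e+09


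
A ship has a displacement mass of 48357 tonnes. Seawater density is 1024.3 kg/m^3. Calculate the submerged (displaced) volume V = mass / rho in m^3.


Formula: V = mass / rho
Step 1 — convert tonnes to kg: 48357 t * 1000 = 48357000 kg
Step 2 — V = 48357000 / 1024.3 ≈ 47210 m^3 (5 s.f.)

47210 m^3


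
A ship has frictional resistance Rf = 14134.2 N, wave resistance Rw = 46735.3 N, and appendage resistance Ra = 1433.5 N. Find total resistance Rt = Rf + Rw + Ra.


Formula: Rt = Rf + Rw + Ra
Substituting: Rt = 14134.2 + 46735.3 + 1433.5
Result: Rt = 62303.0 N

62303.0 N


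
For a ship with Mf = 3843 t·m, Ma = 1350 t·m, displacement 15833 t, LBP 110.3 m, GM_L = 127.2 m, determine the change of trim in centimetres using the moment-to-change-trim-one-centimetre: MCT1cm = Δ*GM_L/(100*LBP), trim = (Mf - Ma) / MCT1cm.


Formula: net trimming moment = Mf - Ma; MCT1cm = Δ*GM_L/(100*LBP); trim = net moment / MCT1cm
Step 1 — net trimming moment = 3843 - 1350 = 2493 t·m
Step 2 — MCT1cm = 15833 * 127.2 / (100 * 110.3) = 182.5891 t·m/cm
Step 3 — trim = 2493 / 182.5891 ≈ 13.654 cm (5 s.f.)

13.654 cm


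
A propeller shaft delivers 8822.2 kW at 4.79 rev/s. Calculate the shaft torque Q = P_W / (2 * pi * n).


Formula: Q = P_W / (2 * pi * n)
Step 1 — P_W = 8822.2 kW * 1000 = 8822200.0 W
Step 2 — 2 * pi * n = 2 * pi * 4.79 = 30.096458
Step 3 — Q = 8822200.0 / 30.096458 ≈ 293130 N·m (5 s.f.)

293130 N·m


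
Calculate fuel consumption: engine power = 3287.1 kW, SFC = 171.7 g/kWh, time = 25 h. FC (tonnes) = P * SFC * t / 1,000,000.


Formula: FC (tonnes) = P * SFC * t / 1,000,000
Step 1 — P * SFC * t = 3287.1 * 171.7 * 25 = 14109876.75 g
Step 2 — FC (tonnes) = 14109876.75 / 1,000,000 ≈ 14.110 tonnes (5 s.f.)

14.110 tonnes


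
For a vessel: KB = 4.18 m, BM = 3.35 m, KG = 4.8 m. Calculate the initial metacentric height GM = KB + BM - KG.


Formula: GM = KB + BM - KG
Step 1 — KM = KB + BM = 4.18 + 3.35 = 7.53 m
Step 2 — GM = KM - KG = 7.53 - 4.8 = 2.73 m

2.73 m


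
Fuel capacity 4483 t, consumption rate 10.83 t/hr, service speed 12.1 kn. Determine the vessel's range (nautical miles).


Formula: endurance = fuel / rate; range = endurance * speed
Step 1 — endurance = 4483 / 10.83 = 413.9428 hours
Step 2 — range = 413.9428 * 12.1 ≈ 5008.7 nautical miles (5 s.f.)

5008.7 NM


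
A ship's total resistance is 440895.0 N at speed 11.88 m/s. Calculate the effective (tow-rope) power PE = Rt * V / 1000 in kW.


Formula: PE = Rt * V / 1000 (kW)
Step 1 — PE (W) = 440895.0 * 11.88 = 5237832.6 W
Step 2 — PE (kW) = 5237832.6 / 1000 ≈ 5237.8 kW (5 s.f.)

5237.8 kW


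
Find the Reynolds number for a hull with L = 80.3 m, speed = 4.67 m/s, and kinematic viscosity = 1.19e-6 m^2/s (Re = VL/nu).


Formula: Re = V * L / nu
Step 1 — V * L = 4.67 * 80.3 = 375.001 m^2/s
Step 2 — Re = 375.001 / 1.19e-6 = 3.15e+08

3.15e+08


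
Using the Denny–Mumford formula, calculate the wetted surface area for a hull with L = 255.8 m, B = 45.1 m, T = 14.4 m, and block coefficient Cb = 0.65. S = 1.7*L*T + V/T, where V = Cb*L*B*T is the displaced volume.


Formula: S = 1.7*L*T + V/T with V = Cb*L*B*T, i.e. S = L * (1.7*T + Cb*B)
Step 1 — 1.7*T = 1.7 * 14.4 = 24.48 m
Step 2 — Cb*B = 0.65 * 45.1 = 29.315 m
Step 3 — 1.7*T + Cb*B = 24.48 + 29.315 = 53.795 m
Step 4 — S = 255.8 * 53.795 ≈ 13761 m^2 (5 s.f.)

13761 m^2


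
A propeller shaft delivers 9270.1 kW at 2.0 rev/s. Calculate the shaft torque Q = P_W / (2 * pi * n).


Formula: Q = P_W / (2 * pi * n)
Step 1 — P_W = 9270.1 kW * 1000 = 9270100.0 W
Step 2 — 2 * pi * n = 2 * pi * 2.0 = 12.566371
Step 3 — Q = 9270100.0 / 12.566371 ≈ 737690 N·m (5 s.f.)

737690 N·m


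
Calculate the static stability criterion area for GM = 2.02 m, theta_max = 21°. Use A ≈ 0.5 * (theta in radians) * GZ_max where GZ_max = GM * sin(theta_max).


Formula: GZ_max = GM * sin(theta); Area = 0.5 * theta_rad * GZ_max
Step 1 — GZ_max = 2.02 * sin(21°) = 2.02 * 0.358368 = 0.723903 m
Step 2 — theta_rad = 21 * pi/180 = 0.366519 rad
Step 3 — Area = 0.5 * 0.366519 * 0.723903 ≈ 0.13266 m·rad (5 s.f.)

0.13266 m·rad


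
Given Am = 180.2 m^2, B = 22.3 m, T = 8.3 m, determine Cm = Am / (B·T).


Formula: Cm = Am / (B * T)
Step 1 — B * T = 22.3 * 8.3 = 185.09 m^2
Step 2 — Cm = 180.2 / 185.09 ≈ 0.97358 (5 s.f.)

0.97358


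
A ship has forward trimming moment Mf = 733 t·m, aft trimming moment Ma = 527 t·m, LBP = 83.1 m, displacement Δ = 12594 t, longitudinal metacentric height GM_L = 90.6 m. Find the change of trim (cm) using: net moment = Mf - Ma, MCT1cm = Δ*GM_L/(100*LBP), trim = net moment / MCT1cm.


Formula: net trimming moment = Mf - Ma; MCT1cm = Δ*GM_L/(100*LBP); trim = net moment / MCT1cm
Step 1 — net trimming moment = 733 - 527 = 206 t·m
Step 2 — MCT1cm = 12594 * 90.6 / (100 * 83.1) = 137.3064 t·m/cm
Step 3 — trim = 206 / 137.3064 ≈ 1.5003 cm (5 s.f.)

1.5003 cm


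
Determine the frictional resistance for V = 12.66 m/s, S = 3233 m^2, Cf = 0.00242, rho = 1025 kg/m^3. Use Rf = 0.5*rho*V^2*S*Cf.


Formula: Rf = 0.5 * rho * V^2 * S * Cf
Step 1 — V^2 = 12.66^2 = 160.2756
Step 2 — 0.5 * rho * V^2 = 0.5 * 1025 * 160.2756 = 82141.245
Step 3 — Rf = 82141.245 * 3233 * 0.00242 ≈ 642660 N (5 s.f.)

642660 N


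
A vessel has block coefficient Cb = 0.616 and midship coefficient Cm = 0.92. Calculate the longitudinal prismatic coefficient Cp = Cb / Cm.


Formula: Cp = Cb / Cm
Substituting: Cp = 0.616 / 0.92
Result: Cp ≈ 0.66957 (5 s.f.)

0.66957


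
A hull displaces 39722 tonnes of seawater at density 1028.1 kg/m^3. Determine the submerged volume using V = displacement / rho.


Formula: V = mass / rho
Step 1 — convert tonnes to kg: 39722 t * 1000 = 39722000 kg
Step 2 — V = 39722000 / 1028.1 ≈ 38636 m^3 (5 s.f.)

38636 m^3


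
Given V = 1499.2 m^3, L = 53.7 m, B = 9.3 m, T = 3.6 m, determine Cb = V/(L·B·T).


Formula: Cb = V / (L * B * T)
Step 1 — L * B * T = 53.7 * 9.3 * 3.6 = 1797.876 m^3
Step 2 — Cb = 1499.2 / 1797.876 ≈ 0.83387 (5 s.f.)

0.83387


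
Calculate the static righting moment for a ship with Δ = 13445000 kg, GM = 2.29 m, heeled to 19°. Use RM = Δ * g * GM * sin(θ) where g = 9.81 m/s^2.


Formula: GZ = GM * sin(theta); RM = disp * g * GZ
Step 1 — GZ = 2.29 * sin(19°) = 2.29 * 0.325568 = 0.745551 m
Step 2 — RM = 13445000 * 9.81 * 0.745551 ≈ 98335000 N·m (5 s.f.)

98335000 N·m


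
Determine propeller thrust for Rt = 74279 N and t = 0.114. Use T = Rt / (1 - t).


Formula: T = Rt / (1 - t)
Step 1 — (1 - t) = 1 - 0.114 = 0.886
Step 2 — T = 74279 / 0.886 ≈ 83836 N (5 s.f.)

83836 N


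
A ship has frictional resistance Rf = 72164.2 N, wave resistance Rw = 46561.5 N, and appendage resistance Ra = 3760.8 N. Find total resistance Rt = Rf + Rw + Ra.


Formula: Rt = Rf + Rw + Ra
Substituting: Rt = 72164.2 + 46561.5 + 3760.8
Result: Rt = 122486.5 N

122486.5 N


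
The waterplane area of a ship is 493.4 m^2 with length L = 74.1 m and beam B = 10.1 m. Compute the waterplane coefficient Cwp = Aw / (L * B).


Formula: Cwp = Aw / (L * B)
Step 1 — L * B = 74.1 * 10.1 = 748.41 m^2
Step 2 — Cwp = 493.4 / 748.41 ≈ 0.65926 (5 s.f.)

0.65926


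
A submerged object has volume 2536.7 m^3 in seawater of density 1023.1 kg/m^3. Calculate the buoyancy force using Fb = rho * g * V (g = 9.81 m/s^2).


Formula: Fb = rho * g * V
Substituting: Fb = 1023.1 * 9.81 * 2536.7
Intermediate: 1023.1 * 9.81 = 10036.611
Result: Fb = 10036.611 * 2536.7 ≈ 25460000 N (5 s.f.)

25460000 N


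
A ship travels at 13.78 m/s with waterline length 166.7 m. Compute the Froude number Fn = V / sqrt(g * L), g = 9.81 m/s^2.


Formula: Fn = V / sqrt(g * L)
Step 1 — g * L = 9.81 * 166.7 = 1635.327
Step 2 — sqrt(g * L) = sqrt(1635.327) = 40.439177
Step 3 — Fn = 13.78 / 40.439177 ≈ 0.34076 (5 s.f.)

0.34076


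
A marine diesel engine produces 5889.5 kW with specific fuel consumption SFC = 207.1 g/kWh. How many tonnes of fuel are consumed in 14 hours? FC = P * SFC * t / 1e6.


Formula: FC (tonnes) = P * SFC * t / 1,000,000
Step 1 — P * SFC * t = 5889.5 * 207.1 * 14 = 17076016.3 g
Step 2 — FC (tonnes) = 17076016.3 / 1,000,000 ≈ 17.076 tonnes (5 s.f.)

17.076 tonnes


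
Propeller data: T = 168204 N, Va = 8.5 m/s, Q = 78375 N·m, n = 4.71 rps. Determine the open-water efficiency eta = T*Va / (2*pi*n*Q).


Formula: eta = T * Va / (2 * pi * n * Q)
Step 1 — numerator = T * Va = 168204 * 8.5 = 1429734.0
Step 2 — 2 * pi * n = 2 * pi * 4.71 = 29.593803
Step 3 — denominator = 29.593803 * 78375 = 2319414.31
Step 4 — eta = 1429734.0 / 2319414.31 ≈ 0.61642 (5 s.f.)

0.61642


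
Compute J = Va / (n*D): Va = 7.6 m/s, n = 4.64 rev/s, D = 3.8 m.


Formula: J = Va / (n * D)
Step 1 — n * D = 4.64 * 3.8 = 17.632
Step 2 — J = 7.6 / 17.632 ≈ 0.43103 (5 s.f.)

0.43103


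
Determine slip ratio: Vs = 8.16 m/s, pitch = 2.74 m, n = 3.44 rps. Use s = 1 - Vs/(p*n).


Formula: s = 1 - Vs / (p * n)
Step 1 — p * n = 2.74 * 3.44 = 9.4256
Step 2 — Vs / (p*n) = 8.16 / 9.4256 = 0.865727 (6 d.p.)
Step 3 — s = 1 - 0.865727 = 0.134273

0.134273


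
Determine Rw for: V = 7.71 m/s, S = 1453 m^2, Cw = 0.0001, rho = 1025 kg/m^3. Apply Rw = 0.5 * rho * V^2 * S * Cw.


Formula: Rw = 0.5 * rho * V^2 * S * Cw
Step 1 — V^2 = 7.71^2 = 59.4441
Step 2 — 0.5 * rho * V^2 = 0.5 * 1025 * 59.4441 = 30465.10125
Step 3 — Rw = 30465.10125 * 1453 * 0.0001 ≈ 4426.6 N (5 s.f.)

4426.6 N


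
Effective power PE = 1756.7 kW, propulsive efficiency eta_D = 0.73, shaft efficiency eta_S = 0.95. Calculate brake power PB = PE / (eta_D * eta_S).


Formula: PB = PE / (eta_D * eta_S)
Step 1 — combined efficiency = eta_D * eta_S = 0.73 * 0.95 = 0.6935
Step 2 — PB = 1756.7 / 0.6935 ≈ 2533.1 kW (5 s.f.)

2533.1 kW


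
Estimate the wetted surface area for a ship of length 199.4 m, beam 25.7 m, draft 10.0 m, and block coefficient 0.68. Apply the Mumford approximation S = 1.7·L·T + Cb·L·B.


Formula: S = 1.7*L*T + V/T with V = Cb*L*B*T, i.e. S = L * (1.7*T + Cb*B)
Step 1 — 1.7*T = 1.7 * 10.0 = 17.0 m
Step 2 — Cb*B = 0.68 * 25.7 = 17.476 m
Step 3 — 1.7*T + Cb*B = 17.0 + 17.476 = 34.476 m
Step 4 — S = 199.4 * 34.476 ≈ 6874.5 m^2 (5 s.f.)

6874.5 m^2


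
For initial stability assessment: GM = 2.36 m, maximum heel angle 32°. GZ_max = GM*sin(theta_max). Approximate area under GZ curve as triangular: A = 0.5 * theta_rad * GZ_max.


Formula: GZ_max = GM * sin(theta); Area = 0.5 * theta_rad * GZ_max
Step 1 — GZ_max = 2.36 * sin(32°) = 2.36 * 0.529919 = 1.250609 m
Step 2 — theta_rad = 32 * pi/180 = 0.558505 rad
Step 3 — Area = 0.5 * 0.558505 * 1.250609 ≈ 0.34924 m·rad (5 s.f.)

0.34924 m·rad


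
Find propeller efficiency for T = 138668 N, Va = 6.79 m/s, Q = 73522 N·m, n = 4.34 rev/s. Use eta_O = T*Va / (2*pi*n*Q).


Formula: eta = T * Va / (2 * pi * n * Q)
Step 1 — numerator = T * Va = 138668 * 6.79 = 941555.72
Step 2 — 2 * pi * n = 2 * pi * 4.34 = 27.269024
Step 3 — denominator = 27.269024 * 73522 = 2004873.18
Step 4 — eta = 941555.72 / 2004873.18 ≈ 0.46963 (5 s.f.)

0.46963


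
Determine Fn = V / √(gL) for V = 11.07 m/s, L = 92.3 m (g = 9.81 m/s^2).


Formula: Fn = V / sqrt(g * L)
Step 1 — g * L = 9.81 * 92.3 = 905.463
Step 2 — sqrt(g * L) = sqrt(905.463) = 30.090912
Step 3 — Fn = 11.07 / 30.090912 ≈ 0.36789 (5 s.f.)

0.36789


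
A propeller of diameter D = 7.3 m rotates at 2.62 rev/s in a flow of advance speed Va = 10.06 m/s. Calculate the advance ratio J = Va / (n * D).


Formula: J = Va / (n * D)
Step 1 — n * D = 2.62 * 7.3 = 19.126
Step 2 — J = 10.06 / 19.126 ≈ 0.52599 (5 s.f.)

0.52599


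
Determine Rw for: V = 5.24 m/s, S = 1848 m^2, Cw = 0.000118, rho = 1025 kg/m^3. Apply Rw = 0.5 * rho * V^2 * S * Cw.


Formula: Rw = 0.5 * rho * V^2 * S * Cw
Step 1 — V^2 = 5.24^2 = 27.4576
Step 2 — 0.5 * rho * V^2 = 0.5 * 1025 * 27.4576 = 14072.02
Step 3 — Rw = 14072.02 * 1848 * 0.000118 ≈ 3068.6 N (5 s.f.)

3068.6 N


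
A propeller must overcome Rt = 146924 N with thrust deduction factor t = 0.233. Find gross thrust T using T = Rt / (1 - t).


Formula: T = Rt / (1 - t)
Step 1 — (1 - t) = 1 - 0.233 = 0.767
Step 2 — T = 146924 / 0.767 ≈ 191560 N (5 s.f.)

191560 N


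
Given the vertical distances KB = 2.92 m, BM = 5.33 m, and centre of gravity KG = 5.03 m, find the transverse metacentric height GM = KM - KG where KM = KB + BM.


Formula: GM = KB + BM - KG
Step 1 — KM = KB + BM = 2.92 + 5.33 = 8.25 m
Step 2 — GM = KM - KG = 8.25 - 5.03 = 3.22 m

3.22 m


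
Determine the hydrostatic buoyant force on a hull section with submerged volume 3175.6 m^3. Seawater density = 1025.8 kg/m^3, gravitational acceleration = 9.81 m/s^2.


Formula: Fb = rho * g * V
Substituting: Fb = 1025.8 * 9.81 * 3175.6
Intermediate: 1025.8 * 9.81 = 10063.098
Result: Fb = 10063.098 * 3175.6 ≈ 31956000 N (5 s.f.)

31956000 N


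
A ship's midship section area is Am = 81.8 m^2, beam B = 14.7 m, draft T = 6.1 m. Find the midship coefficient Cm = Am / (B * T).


Formula: Cm = Am / (B * T)
Step 1 — B * T = 14.7 * 6.1 = 89.67 m^2
Step 2 — Cm = 81.8 / 89.67 ≈ 0.91223 (5 s.f.)

0.91223


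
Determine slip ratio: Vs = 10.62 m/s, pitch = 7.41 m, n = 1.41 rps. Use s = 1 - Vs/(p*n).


Formula: s = 1 - Vs / (p * n)
Step 1 — p * n = 7.41 * 1.41 = 10.4481
Step 2 — Vs / (p*n) = 10.62 / 10.4481 = 1.016453 (6 d.p.)
Step 3 — s = 1 - 1.016453 = -0.016453

-0.016453


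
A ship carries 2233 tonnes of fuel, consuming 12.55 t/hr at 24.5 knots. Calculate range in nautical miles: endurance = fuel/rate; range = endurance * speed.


Formula: endurance = fuel / rate; range = endurance * speed
Step 1 — endurance = 2233 / 12.55 = 177.9283 hours
Step 2 — range = 177.9283 * 24.5 ≈ 4359.2 nautical miles (5 s.f.)

4359.2 NM


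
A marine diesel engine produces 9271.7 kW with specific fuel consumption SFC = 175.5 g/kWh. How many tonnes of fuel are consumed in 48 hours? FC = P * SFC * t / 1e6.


Formula: FC (tonnes) = P * SFC * t / 1,000,000
Step 1 — P * SFC * t = 9271.7 * 175.5 * 48 = 78104800.8 g
Step 2 — FC (tonnes) = 78104800.8 / 1,000,000 ≈ 78.105 tonnes (5 s.f.)

78.105 tonnes


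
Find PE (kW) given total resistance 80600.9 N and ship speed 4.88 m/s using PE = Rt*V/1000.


Formula: PE = Rt * V / 1000 (kW)
Step 1 — PE (W) = 80600.9 * 4.88 = 393332.392 W
Step 2 — PE (kW) = 393332.392 / 1000 ≈ 393.33 kW (5 s.f.)

393.33 kW


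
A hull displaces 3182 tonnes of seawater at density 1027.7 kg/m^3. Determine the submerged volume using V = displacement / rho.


Formula: V = mass / rho
Step 1 — convert tonnes to kg: 3182 t * 1000 = 3182000 kg
Step 2 — V = 3182000 / 1027.7 ≈ 3096.2 m^3 (5 s.f.)

3096.2 m^3


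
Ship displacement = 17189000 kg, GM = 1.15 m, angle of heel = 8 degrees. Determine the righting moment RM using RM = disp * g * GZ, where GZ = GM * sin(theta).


Formula: GZ = GM * sin(theta); RM = disp * g * GZ
Step 1 — GZ = 1.15 * sin(8°) = 1.15 * 0.139173 = 0.160049 m
Step 2 — RM = 17189000 * 9.81 * 0.160049 ≈ 26988000 N·m (5 s.f.)

26988000 N·m


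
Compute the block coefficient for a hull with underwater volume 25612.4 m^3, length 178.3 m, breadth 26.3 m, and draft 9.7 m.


Formula: Cb = V / (L * B * T)
Step 1 — L * B * T = 178.3 * 26.3 * 9.7 = 45486.113 m^3
Step 2 — Cb = 25612.4 / 45486.113 ≈ 0.56308 (5 s.f.)

0.56308


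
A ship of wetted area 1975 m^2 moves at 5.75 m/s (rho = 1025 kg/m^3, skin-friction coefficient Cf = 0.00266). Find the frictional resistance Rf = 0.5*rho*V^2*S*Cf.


Formula: Rf = 0.5 * rho * V^2 * S * Cf
Step 1 — V^2 = 5.75^2 = 33.0625
Step 2 — 0.5 * rho * V^2 = 0.5 * 1025 * 33.0625 = 16944.53125
Step 3 — Rf = 16944.53125 * 1975 * 0.00266 ≈ 89018 N (5 s.f.)

89018 N


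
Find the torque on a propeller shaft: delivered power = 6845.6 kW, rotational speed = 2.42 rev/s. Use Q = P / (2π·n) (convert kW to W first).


Formula: Q = P_W / (2 * pi * n)
Step 1 — P_W = 6845.6 kW * 1000 = 6845600.0 W
Step 2 — 2 * pi * n = 2 * pi * 2.42 = 15.205308
Step 3 — Q = 6845600.0 / 15.205308 ≈ 450210 N·m (5 s.f.)

450210 N·m


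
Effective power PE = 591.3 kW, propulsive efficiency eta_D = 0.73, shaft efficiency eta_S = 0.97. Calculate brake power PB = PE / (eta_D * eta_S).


Formula: PB = PE / (eta_D * eta_S)
Step 1 — combined efficiency = eta_D * eta_S = 0.73 * 0.97 = 0.7081
Step 2 — PB = 591.3 / 0.7081 ≈ 835.05 kW (5 s.f.)

835.05 kW


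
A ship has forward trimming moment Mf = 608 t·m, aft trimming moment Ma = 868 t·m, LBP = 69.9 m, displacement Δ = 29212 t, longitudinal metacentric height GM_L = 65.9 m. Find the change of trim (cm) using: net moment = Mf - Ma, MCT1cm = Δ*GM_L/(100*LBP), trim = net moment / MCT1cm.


Formula: net trimming moment = Mf - Ma; MCT1cm = Δ*GM_L/(100*LBP); trim = net moment / MCT1cm
Step 1 — net trimming moment = 608 - 868 = -260 t·m
Step 2 — MCT1cm = 29212 * 65.9 / (100 * 69.9) = 275.4035 t·m/cm
Step 3 — trim = -260 / 275.4035 ≈ -0.94407 cm (5 s.f.)

-0.94407 cm


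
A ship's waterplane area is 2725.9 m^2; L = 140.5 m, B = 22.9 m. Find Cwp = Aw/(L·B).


Formula: Cwp = Aw / (L * B)
Step 1 — L * B = 140.5 * 22.9 = 3217.45 m^2
Step 2 — Cwp = 2725.9 / 3217.45 ≈ 0.84722 (5 s.f.)

0.84722


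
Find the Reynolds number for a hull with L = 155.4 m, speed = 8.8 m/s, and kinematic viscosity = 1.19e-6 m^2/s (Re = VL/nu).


Formula: Re = V * L / nu
Step 1 — V * L = 8.8 * 155.4 = 1367.52 m^2/s
Step 2 — Re = 1367.52 / 1.19e-6 = 1.15e+09

1.15e+09


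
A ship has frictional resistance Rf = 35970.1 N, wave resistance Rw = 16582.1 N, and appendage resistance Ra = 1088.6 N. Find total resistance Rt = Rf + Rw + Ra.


Formula: Rt = Rf + Rw + Ra
Substituting: Rt = 35970.1 + 16582.1 + 1088.6
Result: Rt = 53640.8 N

53640.8 N


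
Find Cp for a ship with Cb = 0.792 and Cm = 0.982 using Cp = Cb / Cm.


Formula: Cp = Cb / Cm
Substituting: Cp = 0.792 / 0.982
Result: Cp ≈ 0.80652 (5 s.f.)

0.80652


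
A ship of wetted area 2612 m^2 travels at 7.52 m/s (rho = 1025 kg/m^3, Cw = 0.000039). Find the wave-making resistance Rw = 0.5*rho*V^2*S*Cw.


Formula: Rw = 0.5 * rho * V^2 * S * Cw
Step 1 — V^2 = 7.52^2 = 56.5504
Step 2 — 0.5 * rho * V^2 = 0.5 * 1025 * 56.5504 = 28982.08
Step 3 — Rw = 28982.08 * 2612 * 0.000039 ≈ 2952.3 N (5 s.f.)

2952.3 N


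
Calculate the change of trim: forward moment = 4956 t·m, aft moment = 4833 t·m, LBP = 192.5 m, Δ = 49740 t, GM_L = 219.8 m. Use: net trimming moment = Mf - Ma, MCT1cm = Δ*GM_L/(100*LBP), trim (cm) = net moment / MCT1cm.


Formula: net trimming moment = Mf - Ma; MCT1cm = Δ*GM_L/(100*LBP); trim = net moment / MCT1cm
Step 1 — net trimming moment = 4956 - 4833 = 123 t·m
Step 2 — MCT1cm = 49740 * 219.8 / (100 * 192.5) = 567.9404 t·m/cm
Step 3 — trim = 123 / 567.9404 ≈ 0.21657 cm (5 s.f.)

0.21657 cm


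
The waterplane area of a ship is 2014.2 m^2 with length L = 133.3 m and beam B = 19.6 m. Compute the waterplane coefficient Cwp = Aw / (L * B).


Formula: Cwp = Aw / (L * B)
Step 1 — L * B = 133.3 * 19.6 = 2612.68 m^2
Step 2 — Cwp = 2014.2 / 2612.68 ≈ 0.77093 (5 s.f.)

0.77093


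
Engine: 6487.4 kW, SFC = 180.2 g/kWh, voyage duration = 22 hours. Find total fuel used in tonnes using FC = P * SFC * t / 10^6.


Formula: FC (tonnes) = P * SFC * t / 1,000,000
Step 1 — P * SFC * t = 6487.4 * 180.2 * 22 = 25718648.56 g
Step 2 — FC (tonnes) = 25718648.56 / 1,000,000 ≈ 25.719 tonnes (5 s.f.)

25.719 tonnes


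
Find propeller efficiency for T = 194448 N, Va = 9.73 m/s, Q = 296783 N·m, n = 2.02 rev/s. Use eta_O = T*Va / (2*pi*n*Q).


Formula: eta = T * Va / (2 * pi * n * Q)
Step 1 — numerator = T * Va = 194448 * 9.73 = 1891979.04
Step 2 — 2 * pi * n = 2 * pi * 2.02 = 12.692034
Step 3 — denominator = 12.692034 * 296783 = 3766779.93
Step 4 — eta = 1891979.04 / 3766779.93 ≈ 0.50228 (5 s.f.)

0.50228


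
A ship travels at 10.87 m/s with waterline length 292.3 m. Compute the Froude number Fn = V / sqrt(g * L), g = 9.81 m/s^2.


Formula: Fn = V / sqrt(g * L)
Step 1 — g * L = 9.81 * 292.3 = 2867.463
Step 2 — sqrt(g * L) = sqrt(2867.463) = 53.548697
Step 3 — Fn = 10.87 / 53.548697 ≈ 0.20299 (5 s.f.)

0.20299


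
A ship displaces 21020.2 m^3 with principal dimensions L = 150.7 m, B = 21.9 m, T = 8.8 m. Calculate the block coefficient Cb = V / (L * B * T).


Formula: Cb = V / (L * B * T)
Step 1 — L * B * T = 150.7 * 21.9 * 8.8 = 29042.904 m^3
Step 2 — Cb = 21020.2 / 29042.904 ≈ 0.72376 (5 s.f.)

0.72376


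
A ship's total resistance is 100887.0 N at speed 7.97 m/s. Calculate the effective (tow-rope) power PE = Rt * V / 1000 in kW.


Formula: PE = Rt * V / 1000 (kW)
Step 1 — PE (W) = 100887.0 * 7.97 = 804069.39 W
Step 2 — PE (kW) = 804069.39 / 1000 ≈ 804.07 kW (5 s.f.)

804.07 kW


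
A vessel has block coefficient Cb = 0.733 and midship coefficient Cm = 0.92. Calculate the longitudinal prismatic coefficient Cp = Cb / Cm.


Formula: Cp = Cb / Cm
Substituting: Cp = 0.733 / 0.92
Result: Cp ≈ 0.79674 (5 s.f.)

0.79674


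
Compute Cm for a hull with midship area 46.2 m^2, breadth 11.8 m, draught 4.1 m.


Formula: Cm = Am / (B * T)
Step 1 — B * T = 11.8 * 4.1 = 48.38 m^2
Step 2 — Cm = 46.2 / 48.38 ≈ 0.95494 (5 s.f.)

0.95494


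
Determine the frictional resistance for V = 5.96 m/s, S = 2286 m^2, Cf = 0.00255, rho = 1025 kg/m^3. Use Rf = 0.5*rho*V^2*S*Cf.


Formula: Rf = 0.5 * rho * V^2 * S * Cf
Step 1 — V^2 = 5.96^2 = 35.5216
Step 2 — 0.5 * rho * V^2 = 0.5 * 1025 * 35.5216 = 18204.82
Step 3 — Rf = 18204.82 * 2286 * 0.00255 ≈ 106120 N (5 s.f.)

106120 N


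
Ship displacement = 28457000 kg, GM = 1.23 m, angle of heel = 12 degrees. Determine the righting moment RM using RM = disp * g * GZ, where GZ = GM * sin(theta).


Formula: GZ = GM * sin(theta); RM = disp * g * GZ
Step 1 — GZ = 1.23 * sin(12°) = 1.23 * 0.207912 = 0.255732 m
Step 2 — RM = 28457000 * 9.81 * 0.255732 ≈ 71391000 N·m (5 s.f.)

71391000 N·m


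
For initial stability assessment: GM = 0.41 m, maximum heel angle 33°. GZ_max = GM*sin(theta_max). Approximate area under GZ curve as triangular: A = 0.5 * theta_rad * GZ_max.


Formula: GZ_max = GM * sin(theta); Area = 0.5 * theta_rad * GZ_max
Step 1 — GZ_max = 0.41 * sin(33°) = 0.41 * 0.544639 = 0.223302 m
Step 2 — theta_rad = 33 * pi/180 = 0.575959 rad
Step 3 — Area = 0.5 * 0.575959 * 0.223302 ≈ 0.064306 m·rad (5 s.f.)

0.064306 m·rad


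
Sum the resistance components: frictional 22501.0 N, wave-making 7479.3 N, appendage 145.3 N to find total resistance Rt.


Formula: Rt = Rf + Rw + Ra
Substituting: Rt = 22501.0 + 7479.3 + 145.3
Result: Rt = 30125.6 N

30125.6 N


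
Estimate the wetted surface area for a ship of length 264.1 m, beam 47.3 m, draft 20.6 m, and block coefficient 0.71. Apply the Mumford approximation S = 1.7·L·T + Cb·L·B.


Formula: S = 1.7*L*T + V/T with V = Cb*L*B*T, i.e. S = L * (1.7*T + Cb*B)
Step 1 — 1.7*T = 1.7 * 20.6 = 35.02 m
Step 2 — Cb*B = 0.71 * 47.3 = 33.583 m
Step 3 — 1.7*T + Cb*B = 35.02 + 33.583 = 68.603 m
Step 4 — S = 264.1 * 68.603 ≈ 18118 m^2 (5 s.f.)

18118 m^2


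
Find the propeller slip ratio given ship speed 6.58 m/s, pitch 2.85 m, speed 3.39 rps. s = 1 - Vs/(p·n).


Formula: s = 1 - Vs / (p * n)
Step 1 — p * n = 2.85 * 3.39 = 9.6615
Step 2 — Vs / (p*n) = 6.58 / 9.6615 = 0.681054 (6 d.p.)
Step 3 — s = 1 - 0.681054 = 0.318946

0.318946


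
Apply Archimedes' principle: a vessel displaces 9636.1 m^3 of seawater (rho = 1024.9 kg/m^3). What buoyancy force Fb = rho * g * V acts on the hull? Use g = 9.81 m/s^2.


Formula: Fb = rho * g * V
Substituting: Fb = 1024.9 * 9.81 * 9636.1
Intermediate: 1024.9 * 9.81 = 10054.269
Result: Fb = 10054.269 * 9636.1 ≈ 96884000 N (5 s.f.)

96884000 N


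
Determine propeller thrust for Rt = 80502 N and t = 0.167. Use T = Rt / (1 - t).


Formula: T = Rt / (1 - t)
Step 1 — (1 - t) = 1 - 0.167 = 0.833
Step 2 — T = 80502 / 0.833 ≈ 96641 N (5 s.f.)

96641 N


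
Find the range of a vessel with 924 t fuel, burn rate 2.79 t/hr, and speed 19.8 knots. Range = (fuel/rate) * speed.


Formula: endurance = fuel / rate; range = endurance * speed
Step 1 — endurance = 924 / 2.79 = 331.1828 hours
Step 2 — range = 331.1828 * 19.8 ≈ 6557.4 nautical miles (5 s.f.)

6557.4 NM


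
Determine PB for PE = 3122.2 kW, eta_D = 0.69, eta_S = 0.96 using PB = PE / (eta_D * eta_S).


Formula: PB = PE / (eta_D * eta_S)
Step 1 — combined efficiency = eta_D * eta_S = 0.69 * 0.96 = 0.6624
Step 2 — PB = 3122.2 / 0.6624 ≈ 4713.5 kW (5 s.f.)

4713.5 kW


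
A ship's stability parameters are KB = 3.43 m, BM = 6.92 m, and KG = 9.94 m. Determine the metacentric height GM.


Formula: GM = KB + BM - KG
Step 1 — KM = KB + BM = 3.43 + 6.92 = 10.35 m
Step 2 — GM = KM - KG = 10.35 - 9.94 = 0.41 m

0.41 m


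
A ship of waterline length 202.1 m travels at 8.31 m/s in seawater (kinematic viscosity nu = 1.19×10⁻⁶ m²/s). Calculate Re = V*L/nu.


Formula: Re = V * L / nu
Step 1 — V * L = 8.31 * 202.1 = 1679.451 m^2/s
Step 2 — Re = 1679.451 / 1.19e-6 = 1.41e+09

1.41e+09


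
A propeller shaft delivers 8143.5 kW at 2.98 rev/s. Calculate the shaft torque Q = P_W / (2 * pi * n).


Formula: Q = P_W / (2 * pi * n)
Step 1 — P_W = 8143.5 kW * 1000 = 8143500.0 W
Step 2 — 2 * pi * n = 2 * pi * 2.98 = 18.723892
Step 3 — Q = 8143500.0 / 18.723892 ≈ 434930 N·m (5 s.f.)

434930 N·m


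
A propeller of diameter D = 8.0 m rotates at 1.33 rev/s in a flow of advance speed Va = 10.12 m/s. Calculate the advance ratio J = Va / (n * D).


Formula: J = Va / (n * D)
Step 1 — n * D = 1.33 * 8.0 = 10.64
Step 2 — J = 10.12 / 10.64 ≈ 0.95113 (5 s.f.)

0.95113


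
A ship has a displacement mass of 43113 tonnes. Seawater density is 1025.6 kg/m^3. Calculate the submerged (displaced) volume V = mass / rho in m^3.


Formula: V = mass / rho
Step 1 — convert tonnes to kg: 43113 t * 1000 = 43113000 kg
Step 2 — V = 43113000 / 1025.6 ≈ 42037 m^3 (5 s.f.)

42037 m^3


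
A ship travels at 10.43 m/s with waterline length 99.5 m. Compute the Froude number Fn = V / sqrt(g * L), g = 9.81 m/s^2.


Formula: Fn = V / sqrt(g * L)
Step 1 — g * L = 9.81 * 99.5 = 976.095
Step 2 — sqrt(g * L) = sqrt(976.095) = 31.242519
Step 3 — Fn = 10.43 / 31.242519 ≈ 0.33384 (5 s.f.)

0.33384


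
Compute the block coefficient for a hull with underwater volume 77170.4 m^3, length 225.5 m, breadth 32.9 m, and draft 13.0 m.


Formula: Cb = V / (L * B * T)
Step 1 — L * B * T = 225.5 * 32.9 * 13.0 = 96446.35 m^3
Step 2 — Cb = 77170.4 / 96446.35 ≈ 0.80014 (5 s.f.)

0.80014


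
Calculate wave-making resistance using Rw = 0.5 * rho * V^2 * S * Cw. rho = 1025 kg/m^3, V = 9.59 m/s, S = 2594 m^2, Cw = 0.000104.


Formula: Rw = 0.5 * rho * V^2 * S * Cw
Step 1 — V^2 = 9.59^2 = 91.9681
Step 2 — 0.5 * rho * V^2 = 0.5 * 1025 * 91.9681 = 47133.65125
Step 3 — Rw = 47133.65125 * 2594 * 0.000104 ≈ 12716 N (5 s.f.)

12716 N


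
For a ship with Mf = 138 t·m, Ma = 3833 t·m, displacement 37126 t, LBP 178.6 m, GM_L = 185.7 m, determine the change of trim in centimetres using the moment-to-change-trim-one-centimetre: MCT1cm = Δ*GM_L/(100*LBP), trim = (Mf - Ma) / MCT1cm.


Formula: net trimming moment = Mf - Ma; MCT1cm = Δ*GM_L/(100*LBP); trim = net moment / MCT1cm
Step 1 — net trimming moment = 138 - 3833 = -3695 t·m
Step 2 — MCT1cm = 37126 * 185.7 / (100 * 178.6) = 386.0189 t·m/cm
Step 3 — trim = -3695 / 386.0189 ≈ -9.5721 cm (5 s.f.)

-9.5721 cm


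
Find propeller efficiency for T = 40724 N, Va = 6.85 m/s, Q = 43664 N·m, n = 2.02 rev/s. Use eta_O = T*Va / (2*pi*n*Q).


Formula: eta = T * Va / (2 * pi * n * Q)
Step 1 — numerator = T * Va = 40724 * 6.85 = 278959.4
Step 2 — 2 * pi * n = 2 * pi * 2.02 = 12.692034
Step 3 — denominator = 12.692034 * 43664 = 554184.97
Step 4 — eta = 278959.4 / 554184.97 ≈ 0.50337 (5 s.f.)

0.50337


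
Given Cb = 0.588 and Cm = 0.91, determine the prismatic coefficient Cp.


Formula: Cp = Cb / Cm
Substituting: Cp = 0.588 / 0.91
Result: Cp ≈ 0.64615 (5 s.f.)

0.64615


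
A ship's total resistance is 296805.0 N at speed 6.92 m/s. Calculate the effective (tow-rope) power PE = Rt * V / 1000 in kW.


Formula: PE = Rt * V / 1000 (kW)
Step 1 — PE (W) = 296805.0 * 6.92 = 2053890.6 W
Step 2 — PE (kW) = 2053890.6 / 1000 ≈ 2053.9 kW (5 s.f.)

2053.9 kW


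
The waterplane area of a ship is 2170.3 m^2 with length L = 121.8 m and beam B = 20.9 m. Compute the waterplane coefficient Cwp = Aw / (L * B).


Formula: Cwp = Aw / (L * B)
Step 1 — L * B = 121.8 * 20.9 = 2545.62 m^2
Step 2 — Cwp = 2170.3 / 2545.62 ≈ 0.85256 (5 s.f.)

0.85256


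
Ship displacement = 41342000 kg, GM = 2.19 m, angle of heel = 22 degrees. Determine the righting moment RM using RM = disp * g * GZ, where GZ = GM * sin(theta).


Formula: GZ = GM * sin(theta); RM = disp * g * GZ
Step 1 — GZ = 2.19 * sin(22°) = 2.19 * 0.374607 = 0.820389 m
Step 2 — RM = 41342000 * 9.81 * 0.820389 ≈ 332720000 N·m (5 s.f.)

332720000 N·m


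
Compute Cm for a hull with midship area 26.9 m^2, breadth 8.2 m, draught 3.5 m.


Formula: Cm = Am / (B * T)
Step 1 — B * T = 8.2 * 3.5 = 28.7 m^2
Step 2 — Cm = 26.9 / 28.7 ≈ 0.93728 (5 s.f.)

0.93728


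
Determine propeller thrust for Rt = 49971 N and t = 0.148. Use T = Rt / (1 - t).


Formula: T = Rt / (1 - t)
Step 1 — (1 - t) = 1 - 0.148 = 0.852
Step 2 — T = 49971 / 0.852 ≈ 58651 N (5 s.f.)

58651 N


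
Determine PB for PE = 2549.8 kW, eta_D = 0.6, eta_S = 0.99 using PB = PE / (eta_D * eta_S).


Formula: PB = PE / (eta_D * eta_S)
Step 1 — combined efficiency = eta_D * eta_S = 0.6 * 0.99 = 0.594
Step 2 — PB = 2549.8 / 0.594 ≈ 4292.6 kW (5 s.f.)

4292.6 kW


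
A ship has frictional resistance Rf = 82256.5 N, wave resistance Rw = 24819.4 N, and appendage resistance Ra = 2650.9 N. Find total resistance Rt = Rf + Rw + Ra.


Formula: Rt = Rf + Rw + Ra
Substituting: Rt = 82256.5 + 24819.4 + 2650.9
Result: Rt = 109726.8 N

109726.8 N


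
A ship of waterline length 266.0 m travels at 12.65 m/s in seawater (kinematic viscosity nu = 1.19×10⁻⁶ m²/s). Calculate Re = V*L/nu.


Formula: Re = V * L / nu
Step 1 — V * L = 12.65 * 266.0 = 3364.9 m^2/s
Step 2 — Re = 3364.9 / 1.19e-6 = 2.83e+09

2.83e+09


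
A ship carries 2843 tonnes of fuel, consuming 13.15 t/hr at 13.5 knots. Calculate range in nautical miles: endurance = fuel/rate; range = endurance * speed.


Formula: endurance = fuel / rate; range = endurance * speed
Step 1 — endurance = 2843 / 13.15 = 216.1977 hours
Step 2 — range = 216.1977 * 13.5 ≈ 2918.7 nautical miles (5 s.f.)

2918.7 NM


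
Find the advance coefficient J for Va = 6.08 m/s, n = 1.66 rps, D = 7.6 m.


Formula: J = Va / (n * D)
Step 1 — n * D = 1.66 * 7.6 = 12.616
Step 2 — J = 6.08 / 12.616 ≈ 0.48193 (5 s.f.)

0.48193


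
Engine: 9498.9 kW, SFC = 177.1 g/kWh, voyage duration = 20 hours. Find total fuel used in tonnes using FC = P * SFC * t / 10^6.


Formula: FC (tonnes) = P * SFC * t / 1,000,000
Step 1 — P * SFC * t = 9498.9 * 177.1 * 20 = 33645103.8 g
Step 2 — FC (tonnes) = 33645103.8 / 1,000,000 ≈ 33.645 tonnes (5 s.f.)

33.645 tonnes


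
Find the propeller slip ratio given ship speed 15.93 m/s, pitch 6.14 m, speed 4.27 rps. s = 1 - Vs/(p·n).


Formula: s = 1 - Vs / (p * n)
Step 1 — p * n = 6.14 * 4.27 = 26.2178
Step 2 — Vs / (p*n) = 15.93 / 26.2178 = 0.607602 (6 d.p.)
Step 3 — s = 1 - 0.607602 = 0.392398

0.392398


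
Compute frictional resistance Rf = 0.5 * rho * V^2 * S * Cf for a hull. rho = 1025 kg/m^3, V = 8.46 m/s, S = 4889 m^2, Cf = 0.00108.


Formula: Rf = 0.5 * rho * V^2 * S * Cf
Step 1 — V^2 = 8.46^2 = 71.5716
Step 2 — 0.5 * rho * V^2 = 0.5 * 1025 * 71.5716 = 36680.445
Step 3 — Rf = 36680.445 * 4889 * 0.00108 ≈ 193680 N (5 s.f.)

193680 N


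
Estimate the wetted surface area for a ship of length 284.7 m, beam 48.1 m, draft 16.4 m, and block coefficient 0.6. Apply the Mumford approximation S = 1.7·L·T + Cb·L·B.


Formula: S = 1.7*L*T + V/T with V = Cb*L*B*T, i.e. S = L * (1.7*T + Cb*B)
Step 1 — 1.7*T = 1.7 * 16.4 = 27.88 m
Step 2 — Cb*B = 0.6 * 48.1 = 28.86 m
Step 3 — 1.7*T + Cb*B = 27.88 + 28.86 = 56.74 m
Step 4 — S = 284.7 * 56.74 ≈ 16154 m^2 (5 s.f.)

16154 m^2


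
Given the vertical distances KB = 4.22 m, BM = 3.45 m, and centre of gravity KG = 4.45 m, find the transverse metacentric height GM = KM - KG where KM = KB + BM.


Formula: GM = KB + BM - KG
Step 1 — KM = KB + BM = 4.22 + 3.45 = 7.67 m
Step 2 — GM = KM - KG = 7.67 - 4.45 = 3.22 m

3.22 m


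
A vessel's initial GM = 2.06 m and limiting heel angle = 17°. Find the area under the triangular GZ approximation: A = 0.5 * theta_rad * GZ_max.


Formula: GZ_max = GM * sin(theta); Area = 0.5 * theta_rad * GZ_max
Step 1 — GZ_max = 2.06 * sin(17°) = 2.06 * 0.292372 = 0.602286 m
Step 2 — theta_rad = 17 * pi/180 = 0.296706 rad
Step 3 — Area = 0.5 * 0.296706 * 0.602286 ≈ 0.089351 m·rad (5 s.f.)

0.089351 m·rad


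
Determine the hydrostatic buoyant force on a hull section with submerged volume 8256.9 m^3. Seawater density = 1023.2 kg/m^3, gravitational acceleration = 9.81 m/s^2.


Formula: Fb = rho * g * V
Substituting: Fb = 1023.2 * 9.81 * 8256.9
Intermediate: 1023.2 * 9.81 = 10037.592
Result: Fb = 10037.592 * 8256.9 ≈ 82879000 N (5 s.f.)

82879000 N


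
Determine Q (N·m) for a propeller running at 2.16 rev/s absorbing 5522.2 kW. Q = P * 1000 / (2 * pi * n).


Formula: Q = P_W / (2 * pi * n)
Step 1 — P_W = 5522.2 kW * 1000 = 5522200.0 W
Step 2 — 2 * pi * n = 2 * pi * 2.16 = 13.57168
Step 3 — Q = 5522200.0 / 13.57168 ≈ 406890 N·m (5 s.f.)

406890 N·m


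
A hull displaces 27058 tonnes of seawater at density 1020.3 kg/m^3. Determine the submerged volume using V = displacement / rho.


Formula: V = mass / rho
Step 1 — convert tonnes to kg: 27058 t * 1000 = 27058000 kg
Step 2 — V = 27058000 / 1020.3 ≈ 26520 m^3 (5 s.f.)

26520 m^3


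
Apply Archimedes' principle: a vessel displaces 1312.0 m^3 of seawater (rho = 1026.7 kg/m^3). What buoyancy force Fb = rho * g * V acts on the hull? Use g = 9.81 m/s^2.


Formula: Fb = rho * g * V
Substituting: Fb = 1026.7 * 9.81 * 1312.0
Intermediate: 1026.7 * 9.81 = 10071.927
Result: Fb = 10071.927 * 1312.0 ≈ 13214000 N (5 s.f.)

13214000 N


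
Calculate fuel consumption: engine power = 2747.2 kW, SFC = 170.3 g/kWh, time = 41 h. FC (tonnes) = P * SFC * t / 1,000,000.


Formula: FC (tonnes) = P * SFC * t / 1,000,000
Step 1 — P * SFC * t = 2747.2 * 170.3 * 41 = 19181774.56 g
Step 2 — FC (tonnes) = 19181774.56 / 1,000,000 ≈ 19.182 tonnes (5 s.f.)

19.182 tonnes


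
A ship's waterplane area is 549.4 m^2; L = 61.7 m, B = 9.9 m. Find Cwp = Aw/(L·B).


Formula: Cwp = Aw / (L * B)
Step 1 — L * B = 61.7 * 9.9 = 610.83 m^2
Step 2 — Cwp = 549.4 / 610.83 ≈ 0.89943 (5 s.f.)

0.89943


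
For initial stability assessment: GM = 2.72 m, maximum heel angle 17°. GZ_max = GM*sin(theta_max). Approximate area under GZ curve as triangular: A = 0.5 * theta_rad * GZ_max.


Formula: GZ_max = GM * sin(theta); Area = 0.5 * theta_rad * GZ_max
Step 1 — GZ_max = 2.72 * sin(17°) = 2.72 * 0.292372 = 0.795252 m
Step 2 — theta_rad = 17 * pi/180 = 0.296706 rad
Step 3 — Area = 0.5 * 0.296706 * 0.795252 ≈ 0.11798 m·rad (5 s.f.)

0.11798 m·rad


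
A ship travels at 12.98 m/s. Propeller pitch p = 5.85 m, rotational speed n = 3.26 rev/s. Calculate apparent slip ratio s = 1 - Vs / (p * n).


Formula: s = 1 - Vs / (p * n)
Step 1 — p * n = 5.85 * 3.26 = 19.071
Step 2 — Vs / (p*n) = 12.98 / 19.071 = 0.680615 (6 d.p.)
Step 3 — s = 1 - 0.680615 = 0.319385

0.319385


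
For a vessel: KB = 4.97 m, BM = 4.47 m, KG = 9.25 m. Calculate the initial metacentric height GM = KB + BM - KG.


Formula: GM = KB + BM - KG
Step 1 — KM = KB + BM = 4.97 + 4.47 = 9.44 m
Step 2 — GM = KM - KG = 9.44 - 9.25 = 0.19 m

0.19 m


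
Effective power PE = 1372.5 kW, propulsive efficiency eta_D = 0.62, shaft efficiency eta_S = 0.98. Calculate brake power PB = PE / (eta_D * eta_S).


Formula: PB = PE / (eta_D * eta_S)
Step 1 — combined efficiency = eta_D * eta_S = 0.62 * 0.98 = 0.6076
Step 2 — PB = 1372.5 / 0.6076 ≈ 2258.9 kW (5 s.f.)

2258.9 kW


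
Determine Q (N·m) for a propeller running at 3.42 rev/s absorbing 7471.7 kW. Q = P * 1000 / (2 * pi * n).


Formula: Q = P_W / (2 * pi * n)
Step 1 — P_W = 7471.7 kW * 1000 = 7471700.0 W
Step 2 — 2 * pi * n = 2 * pi * 3.42 = 21.488494
Step 3 — Q = 7471700.0 / 21.488494 ≈ 347710 N·m (5 s.f.)

347710 N·m


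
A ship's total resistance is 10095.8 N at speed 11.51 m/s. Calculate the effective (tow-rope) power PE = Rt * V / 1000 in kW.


Formula: PE = Rt * V / 1000 (kW)
Step 1 — PE (W) = 10095.8 * 11.51 = 116202.658 W
Step 2 — PE (kW) = 116202.658 / 1000 ≈ 116.20 kW (5 s.f.)

116.20 kW


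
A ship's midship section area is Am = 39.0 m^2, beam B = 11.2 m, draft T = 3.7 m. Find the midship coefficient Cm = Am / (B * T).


Formula: Cm = Am / (B * T)
Step 1 — B * T = 11.2 * 3.7 = 41.44 m^2
Step 2 — Cm = 39.0 / 41.44 ≈ 0.94112 (5 s.f.)

0.94112


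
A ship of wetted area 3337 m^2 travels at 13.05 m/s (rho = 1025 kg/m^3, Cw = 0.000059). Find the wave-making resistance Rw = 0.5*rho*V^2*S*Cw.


Formula: Rw = 0.5 * rho * V^2 * S * Cw
Step 1 — V^2 = 13.05^2 = 170.3025
Step 2 — 0.5 * rho * V^2 = 0.5 * 1025 * 170.3025 = 87280.03125
Step 3 — Rw = 87280.03125 * 3337 * 0.000059 ≈ 17184 N (5 s.f.)

17184 N


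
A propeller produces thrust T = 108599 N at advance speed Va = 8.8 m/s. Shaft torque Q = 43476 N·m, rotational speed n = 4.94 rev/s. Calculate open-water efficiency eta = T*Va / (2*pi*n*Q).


Formula: eta = T * Va / (2 * pi * n * Q)
Step 1 — numerator = T * Va = 108599 * 8.8 = 955671.2
Step 2 — 2 * pi * n = 2 * pi * 4.94 = 31.038935
Step 3 — denominator = 31.038935 * 43476 = 1349448.74
Step 4 — eta = 955671.2 / 1349448.74 ≈ 0.70819 (5 s.f.)

0.70819
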